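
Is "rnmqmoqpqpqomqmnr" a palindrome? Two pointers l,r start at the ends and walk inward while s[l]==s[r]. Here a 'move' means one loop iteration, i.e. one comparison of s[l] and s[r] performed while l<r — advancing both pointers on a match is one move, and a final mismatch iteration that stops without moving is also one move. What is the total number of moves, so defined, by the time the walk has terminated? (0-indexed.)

8 moves

l=0 r=16: 'r'=='r', l++,r--
l=1 r=15: 'n'=='n', l++,r--
l=2 r=14: 'm'=='m', l++,r--
l=3 r=13: 'q'=='q', l++,r--
l=4 r=12: 'm'=='m', l++,r--
l=5 r=11: 'o'=='o', l++,r--
l=6 r=10: 'q'=='q', l++,r--
l=7 r=9: 'p'=='p', l++,r--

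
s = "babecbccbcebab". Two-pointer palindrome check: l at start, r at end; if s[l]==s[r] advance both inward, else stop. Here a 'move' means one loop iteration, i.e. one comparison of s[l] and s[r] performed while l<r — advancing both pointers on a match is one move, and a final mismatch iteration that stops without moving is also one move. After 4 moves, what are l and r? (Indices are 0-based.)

[0,13] 'b'=='b' → l++,r--
[1,12] 'a'=='a' → l++,r--
[2,11] 'b'=='b' → l++,r--
[3,10] 'e'=='e' → l++,r--

l=4, r=9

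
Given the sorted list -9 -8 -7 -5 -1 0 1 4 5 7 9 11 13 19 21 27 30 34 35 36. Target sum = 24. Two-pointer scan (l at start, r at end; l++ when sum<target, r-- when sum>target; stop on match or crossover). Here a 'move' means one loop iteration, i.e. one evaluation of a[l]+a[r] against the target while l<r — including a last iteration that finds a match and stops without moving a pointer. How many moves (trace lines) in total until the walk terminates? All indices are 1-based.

l=1 r=20: -9+36=27 >24, r--
l=1 r=19: -9+35=26 >24, r--
l=1 r=18: -9+34=25 >24, r--
l=1 r=17: -9+30=21 <24, l++
l=2 r=17: -8+30=22 <24, l++
l=3 r=17: -7+30=23 <24, l++
l=4 r=17: -5+30=25 >24, r--
l=4 r=16: -5+27=22 <24, l++
l=5 r=16: -1+27=26 >24, r--
l=5 r=15: -1+21=20 <24, l++
l=6 r=15: 0+21=21 <24, l++
l=7 r=15: 1+21=22 <24, l++
l=8 r=15: 4+21=25 >24, r--
l=8 r=14: 4+19=23 <24, l++
l=9 r=14: 5+19=24, found

15 moves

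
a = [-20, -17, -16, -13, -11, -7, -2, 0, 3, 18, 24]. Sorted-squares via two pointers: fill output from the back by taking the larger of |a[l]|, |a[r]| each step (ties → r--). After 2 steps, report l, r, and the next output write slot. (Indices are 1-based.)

l=1 r=11: |-20|<=|24| out[11]=576, r--
l=1 r=10: |-20|>|18| out[10]=400, l++

l=2, r=10, next write slot=9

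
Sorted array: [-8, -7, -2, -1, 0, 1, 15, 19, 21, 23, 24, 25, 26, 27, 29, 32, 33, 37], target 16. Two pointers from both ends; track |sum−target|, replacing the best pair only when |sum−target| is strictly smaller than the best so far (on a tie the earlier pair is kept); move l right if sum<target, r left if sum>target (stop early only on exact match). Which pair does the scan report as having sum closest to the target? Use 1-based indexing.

l=1 r=18: -8+37=29 d=13 *, r--
l=1 r=17: -8+33=25 d=9 *, r--
l=1 r=16: -8+32=24 d=8 *, r--
l=1 r=15: -8+29=21 d=5 *, r--
l=1 r=14: -8+27=19 d=3 *, r--
l=1 r=13: -8+26=18 d=2 *, r--
l=1 r=12: -8+25=17 d=1 *, r--
l=1 r=11: -8+24=16 d=0 *, stop

pair (-8, 24) with sum 16 (|Δ|=0)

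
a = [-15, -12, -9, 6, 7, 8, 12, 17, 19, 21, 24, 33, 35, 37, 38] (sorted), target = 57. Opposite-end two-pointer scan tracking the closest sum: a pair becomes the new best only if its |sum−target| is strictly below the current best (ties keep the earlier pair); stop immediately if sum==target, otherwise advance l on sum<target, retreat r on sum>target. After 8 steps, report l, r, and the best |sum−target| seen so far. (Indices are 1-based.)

[1,15] -15+38=23 d=34 * → l++
[2,15] -12+38=26 d=31 * → l++
[3,15] -9+38=29 d=28 * → l++
[4,15] 6+38=44 d=13 * → l++
[5,15] 7+38=45 d=12 * → l++
[6,15] 8+38=46 d=11 * → l++
[7,15] 12+38=50 d=7 * → l++
[8,15] 17+38=55 d=2 * → l++

l=9, r=15, best |Δ|=2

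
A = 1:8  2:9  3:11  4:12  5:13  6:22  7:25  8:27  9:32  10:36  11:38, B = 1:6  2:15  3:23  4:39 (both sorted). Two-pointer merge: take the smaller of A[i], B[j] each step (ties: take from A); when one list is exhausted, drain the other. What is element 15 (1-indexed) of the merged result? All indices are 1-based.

merged[15] = 39

i=1 j=1: A[i]=8>B[j]=6 take 6, j++
i=1 j=2: A[i]=8<=B[j]=15 take 8, i++
i=2 j=2: A[i]=9<=B[j]=15 take 9, i++
i=3 j=2: A[i]=11<=B[j]=15 take 11, i++
i=4 j=2: A[i]=12<=B[j]=15 take 12, i++
i=5 j=2: A[i]=13<=B[j]=15 take 13, i++
i=6 j=2: A[i]=22>B[j]=15 take 15, j++
i=6 j=3: A[i]=22<=B[j]=23 take 22, i++
i=7 j=3: A[i]=25>B[j]=23 take 23, j++
i=7 j=4: A[i]=25<=B[j]=39 take 25, i++
i=8 j=4: A[i]=27<=B[j]=39 take 27, i++
i=9 j=4: A[i]=32<=B[j]=39 take 32, i++
i=10 j=4: A[i]=36<=B[j]=39 take 36, i++
i=11 j=4: A[i]=38<=B[j]=39 take 38, i++
i=12 j=4: A done, take B[j]=39, j++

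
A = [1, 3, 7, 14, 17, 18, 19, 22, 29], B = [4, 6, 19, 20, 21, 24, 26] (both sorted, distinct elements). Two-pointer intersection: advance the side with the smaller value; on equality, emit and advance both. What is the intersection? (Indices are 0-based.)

intersection = [19]

i=0 j=0: 1<4, i++
i=1 j=0: 3<4, i++
i=2 j=0: 7>4, j++
i=2 j=1: 7>6, j++
i=2 j=2: 7<19, i++
i=3 j=2: 14<19, i++
i=4 j=2: 17<19, i++
i=5 j=2: 18<19, i++
i=6 j=2: 19==19 emit, i++,j++
i=7 j=3: 22>20, j++
i=7 j=4: 22>21, j++
i=7 j=5: 22<24, i++
i=8 j=5: 29>24, j++
i=8 j=6: 29>26, j++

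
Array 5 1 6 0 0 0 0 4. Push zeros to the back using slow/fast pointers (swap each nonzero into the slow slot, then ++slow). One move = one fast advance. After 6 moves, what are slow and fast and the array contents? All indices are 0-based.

slow=3, fast=6, a=[5, 1, 6, 0, 0, 0, 0, 4]

slow=0 fast=0: a[fast]=5≠0 swap→a[0]=5, slow++,fast++
slow=1 fast=1: a[fast]=1≠0 swap→a[1]=1, slow++,fast++
slow=2 fast=2: a[fast]=6≠0 swap→a[2]=6, slow++,fast++
slow=3 fast=3: a[fast]=0, fast++
slow=3 fast=4: a[fast]=0, fast++
slow=3 fast=5: a[fast]=0, fast++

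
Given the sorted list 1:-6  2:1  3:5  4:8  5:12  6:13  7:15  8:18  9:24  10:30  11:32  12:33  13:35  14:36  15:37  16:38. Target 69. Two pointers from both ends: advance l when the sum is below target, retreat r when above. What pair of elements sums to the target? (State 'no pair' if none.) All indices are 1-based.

[1,16] -6+38=32 <69 → l++
[2,16] 1+38=39 <69 → l++
[3,16] 5+38=43 <69 → l++
[4,16] 8+38=46 <69 → l++
[5,16] 12+38=50 <69 → l++
[6,16] 13+38=51 <69 → l++
[7,16] 15+38=53 <69 → l++
[8,16] 18+38=56 <69 → l++
[9,16] 24+38=62 <69 → l++
[10,16] 30+38=68 <69 → l++
[11,16] 32+38=70 >69 → r--
[11,15] 32+37=69 → found

(32, 37)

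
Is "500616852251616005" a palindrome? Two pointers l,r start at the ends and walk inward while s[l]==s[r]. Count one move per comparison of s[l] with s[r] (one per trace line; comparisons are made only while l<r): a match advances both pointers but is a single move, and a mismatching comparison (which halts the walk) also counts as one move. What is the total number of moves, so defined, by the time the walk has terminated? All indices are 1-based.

[1,18] '5'=='5' → l++,r--
[2,17] '0'=='0' → l++,r--
[3,16] '0'=='0' → l++,r--
[4,15] '6'=='6' → l++,r--
[5,14] '1'=='1' → l++,r--
[6,13] '6'=='6' → l++,r--
[7,12] '8'!='1' → stop

7 moves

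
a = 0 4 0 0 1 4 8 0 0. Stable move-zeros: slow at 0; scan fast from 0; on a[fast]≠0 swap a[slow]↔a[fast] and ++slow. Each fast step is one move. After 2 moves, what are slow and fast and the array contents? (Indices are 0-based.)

slow=1, fast=2, a=[4, 0, 0, 0, 1, 4, 8, 0, 0]

slow=0 fast=0: a[fast]=0, fast++
slow=0 fast=1: a[fast]=4≠0 swap→a[0]=4, slow++,fast++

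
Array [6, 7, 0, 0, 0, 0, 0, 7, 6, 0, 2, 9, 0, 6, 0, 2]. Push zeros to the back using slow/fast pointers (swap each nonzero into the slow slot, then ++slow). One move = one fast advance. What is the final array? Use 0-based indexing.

[6, 7, 7, 6, 2, 9, 6, 2, 0, 0, 0, 0, 0, 0, 0, 0]

(s=0,f=0) a[fast]=6≠0 swap→a[0]=6 → slow++,fast++
(s=1,f=1) a[fast]=7≠0 swap→a[1]=7 → slow++,fast++
(s=2,f=2) a[fast]=0 → fast++
(s=2,f=3) a[fast]=0 → fast++
(s=2,f=4) a[fast]=0 → fast++
(s=2,f=5) a[fast]=0 → fast++
(s=2,f=6) a[fast]=0 → fast++
(s=2,f=7) a[fast]=7≠0 swap→a[2]=7 → slow++,fast++
(s=3,f=8) a[fast]=6≠0 swap→a[3]=6 → slow++,fast++
(s=4,f=9) a[fast]=0 → fast++
(s=4,f=10) a[fast]=2≠0 swap→a[4]=2 → slow++,fast++
(s=5,f=11) a[fast]=9≠0 swap→a[5]=9 → slow++,fast++
(s=6,f=12) a[fast]=0 → fast++
(s=6,f=13) a[fast]=6≠0 swap→a[6]=6 → slow++,fast++
(s=7,f=14) a[fast]=0 → fast++
(s=7,f=15) a[fast]=2≠0 swap→a[7]=2 → slow++,fast++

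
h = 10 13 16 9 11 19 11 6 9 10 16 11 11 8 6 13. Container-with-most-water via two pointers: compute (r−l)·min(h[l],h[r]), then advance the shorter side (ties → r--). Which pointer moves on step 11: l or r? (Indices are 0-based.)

r

l=0 r=15: min(10,13)*15=150 best=150 *, l++
l=1 r=15: min(13,13)*14=182 best=182 *, r--
l=1 r=14: min(13,6)*13=78 best=182, r--
l=1 r=13: min(13,8)*12=96 best=182, r--
l=1 r=12: min(13,11)*11=121 best=182, r--
l=1 r=11: min(13,11)*10=110 best=182, r--
l=1 r=10: min(13,16)*9=117 best=182, l++
l=2 r=10: min(16,16)*8=128 best=182, r--
l=2 r=9: min(16,10)*7=70 best=182, r--
l=2 r=8: min(16,9)*6=54 best=182, r--
l=2 r=7: min(16,6)*5=30 best=182, r--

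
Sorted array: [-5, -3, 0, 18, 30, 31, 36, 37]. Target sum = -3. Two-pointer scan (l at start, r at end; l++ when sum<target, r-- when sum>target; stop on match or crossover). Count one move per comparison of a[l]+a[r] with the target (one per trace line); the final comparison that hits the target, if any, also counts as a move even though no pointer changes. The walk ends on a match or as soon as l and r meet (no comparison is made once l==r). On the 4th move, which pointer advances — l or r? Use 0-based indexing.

[0,7] -5+37=32 >-3 → r--
[0,6] -5+36=31 >-3 → r--
[0,5] -5+31=26 >-3 → r--
[0,4] -5+30=25 >-3 → r--

r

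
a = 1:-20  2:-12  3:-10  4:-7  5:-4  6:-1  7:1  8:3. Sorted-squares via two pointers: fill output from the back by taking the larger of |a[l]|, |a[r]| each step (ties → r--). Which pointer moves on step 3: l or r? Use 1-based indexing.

l=1 r=8: |-20|>|3| out[8]=400, l++
l=2 r=8: |-12|>|3| out[7]=144, l++
l=3 r=8: |-10|>|3| out[6]=100, l++

l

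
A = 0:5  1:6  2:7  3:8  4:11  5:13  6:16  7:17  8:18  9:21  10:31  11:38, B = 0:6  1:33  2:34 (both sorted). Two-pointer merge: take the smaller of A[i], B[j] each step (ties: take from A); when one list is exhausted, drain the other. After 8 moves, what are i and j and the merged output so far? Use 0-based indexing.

[i=0,j=0] A[i]=5<=B[j]=6 take 5 → i++
[i=1,j=0] A[i]=6<=B[j]=6 take 6 → i++
[i=2,j=0] A[i]=7>B[j]=6 take 6 → j++
[i=2,j=1] A[i]=7<=B[j]=33 take 7 → i++
[i=3,j=1] A[i]=8<=B[j]=33 take 8 → i++
[i=4,j=1] A[i]=11<=B[j]=33 take 11 → i++
[i=5,j=1] A[i]=13<=B[j]=33 take 13 → i++
[i=6,j=1] A[i]=16<=B[j]=33 take 16 → i++

i=7, j=1, merged so far=[5, 6, 6, 7, 8, 11, 13, 16]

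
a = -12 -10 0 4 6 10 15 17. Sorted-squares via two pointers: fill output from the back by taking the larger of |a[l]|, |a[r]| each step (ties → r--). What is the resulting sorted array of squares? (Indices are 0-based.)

[0, 16, 36, 100, 100, 144, 225, 289]

[0,7] |-12|<=|17| out[7]=289 → r--
[0,6] |-12|<=|15| out[6]=225 → r--
[0,5] |-12|>|10| out[5]=144 → l++
[1,5] |-10|<=|10| out[4]=100 → r--
[1,4] |-10|>|6| out[3]=100 → l++
[2,4] |0|<=|6| out[2]=36 → r--
[2,3] |0|<=|4| out[1]=16 → r--
[2,2] |0|<=|0| out[0]=0 → r--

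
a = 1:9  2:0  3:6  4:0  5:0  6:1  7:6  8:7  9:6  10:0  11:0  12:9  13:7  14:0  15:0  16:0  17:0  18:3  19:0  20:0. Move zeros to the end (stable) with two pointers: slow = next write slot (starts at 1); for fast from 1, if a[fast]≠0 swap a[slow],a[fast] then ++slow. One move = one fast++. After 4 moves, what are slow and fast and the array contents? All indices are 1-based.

slow=3, fast=5, a=[9, 6, 0, 0, 0, 1, 6, 7, 6, 0, 0, 9, 7, 0, 0, 0, 0, 3, 0, 0]

slow=1 fast=1: a[fast]=9≠0 swap→a[1]=9, slow++,fast++
slow=2 fast=2: a[fast]=0, fast++
slow=2 fast=3: a[fast]=6≠0 swap→a[2]=6, slow++,fast++
slow=3 fast=4: a[fast]=0, fast++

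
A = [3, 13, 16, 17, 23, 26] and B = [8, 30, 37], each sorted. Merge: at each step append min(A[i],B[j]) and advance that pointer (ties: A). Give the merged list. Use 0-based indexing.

[3, 8, 13, 16, 17, 23, 26, 30, 37]

i=0 j=0: A[i]=3<=B[j]=8 take 3, i++
i=1 j=0: A[i]=13>B[j]=8 take 8, j++
i=1 j=1: A[i]=13<=B[j]=30 take 13, i++
i=2 j=1: A[i]=16<=B[j]=30 take 16, i++
i=3 j=1: A[i]=17<=B[j]=30 take 17, i++
i=4 j=1: A[i]=23<=B[j]=30 take 23, i++
i=5 j=1: A[i]=26<=B[j]=30 take 26, i++
i=6 j=1: A done, take B[j]=30, j++
i=6 j=2: A done, take B[j]=37, j++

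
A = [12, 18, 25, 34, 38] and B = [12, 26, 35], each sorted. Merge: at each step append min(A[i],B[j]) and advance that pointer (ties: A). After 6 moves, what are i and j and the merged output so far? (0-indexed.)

i=4, j=2, merged so far=[12, 12, 18, 25, 26, 34]

[i=0,j=0] A[i]=12<=B[j]=12 take 12 → i++
[i=1,j=0] A[i]=18>B[j]=12 take 12 → j++
[i=1,j=1] A[i]=18<=B[j]=26 take 18 → i++
[i=2,j=1] A[i]=25<=B[j]=26 take 25 → i++
[i=3,j=1] A[i]=34>B[j]=26 take 26 → j++
[i=3,j=2] A[i]=34<=B[j]=35 take 34 → i++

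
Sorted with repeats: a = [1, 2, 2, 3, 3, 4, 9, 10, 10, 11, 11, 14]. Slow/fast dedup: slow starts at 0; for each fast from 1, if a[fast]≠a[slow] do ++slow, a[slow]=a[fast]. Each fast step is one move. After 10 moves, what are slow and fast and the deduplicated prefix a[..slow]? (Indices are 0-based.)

(s=0,f=1) a[fast]=2≠a[slow]=1 write a[1]=2 → slow++,fast++
(s=1,f=2) a[fast]=2=a[slow] dup → fast++
(s=1,f=3) a[fast]=3≠a[slow]=2 write a[2]=3 → slow++,fast++
(s=2,f=4) a[fast]=3=a[slow] dup → fast++
(s=2,f=5) a[fast]=4≠a[slow]=3 write a[3]=4 → slow++,fast++
(s=3,f=6) a[fast]=9≠a[slow]=4 write a[4]=9 → slow++,fast++
(s=4,f=7) a[fast]=10≠a[slow]=9 write a[5]=10 → slow++,fast++
(s=5,f=8) a[fast]=10=a[slow] dup → fast++
(s=5,f=9) a[fast]=11≠a[slow]=10 write a[6]=11 → slow++,fast++
(s=6,f=10) a[fast]=11=a[slow] dup → fast++

slow=6, fast=11, prefix=[1, 2, 3, 4, 9, 10, 11]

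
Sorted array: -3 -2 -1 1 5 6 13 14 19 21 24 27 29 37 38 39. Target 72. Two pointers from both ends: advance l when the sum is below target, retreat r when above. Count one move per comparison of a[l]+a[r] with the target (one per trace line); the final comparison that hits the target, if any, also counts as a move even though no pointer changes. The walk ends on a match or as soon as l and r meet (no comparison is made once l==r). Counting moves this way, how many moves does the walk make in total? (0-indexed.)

[0,15] -3+39=36 <72 → l++
[1,15] -2+39=37 <72 → l++
[2,15] -1+39=38 <72 → l++
[3,15] 1+39=40 <72 → l++
[4,15] 5+39=44 <72 → l++
[5,15] 6+39=45 <72 → l++
[6,15] 13+39=52 <72 → l++
[7,15] 14+39=53 <72 → l++
[8,15] 19+39=58 <72 → l++
[9,15] 21+39=60 <72 → l++
[10,15] 24+39=63 <72 → l++
[11,15] 27+39=66 <72 → l++
[12,15] 29+39=68 <72 → l++
[13,15] 37+39=76 >72 → r--
[13,14] 37+38=75 >72 → r--

15 moves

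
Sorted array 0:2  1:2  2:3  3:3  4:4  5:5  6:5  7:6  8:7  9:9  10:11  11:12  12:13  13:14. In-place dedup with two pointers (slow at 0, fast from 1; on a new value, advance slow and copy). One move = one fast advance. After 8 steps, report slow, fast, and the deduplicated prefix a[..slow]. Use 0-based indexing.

slow=5, fast=9, prefix=[2, 3, 4, 5, 6, 7]

(s=0,f=1) a[fast]=2=a[slow] dup → fast++
(s=0,f=2) a[fast]=3≠a[slow]=2 write a[1]=3 → slow++,fast++
(s=1,f=3) a[fast]=3=a[slow] dup → fast++
(s=1,f=4) a[fast]=4≠a[slow]=3 write a[2]=4 → slow++,fast++
(s=2,f=5) a[fast]=5≠a[slow]=4 write a[3]=5 → slow++,fast++
(s=3,f=6) a[fast]=5=a[slow] dup → fast++
(s=3,f=7) a[fast]=6≠a[slow]=5 write a[4]=6 → slow++,fast++
(s=4,f=8) a[fast]=7≠a[slow]=6 write a[5]=7 → slow++,fast++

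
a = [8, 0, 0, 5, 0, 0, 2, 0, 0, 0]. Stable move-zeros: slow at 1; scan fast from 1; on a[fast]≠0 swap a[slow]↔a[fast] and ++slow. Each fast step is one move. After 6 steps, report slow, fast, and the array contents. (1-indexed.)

slow=3, fast=7, a=[8, 5, 0, 0, 0, 0, 2, 0, 0, 0]

slow=1 fast=1: a[fast]=8≠0 swap→a[1]=8, slow++,fast++
slow=2 fast=2: a[fast]=0, fast++
slow=2 fast=3: a[fast]=0, fast++
slow=2 fast=4: a[fast]=5≠0 swap→a[2]=5, slow++,fast++
slow=3 fast=5: a[fast]=0, fast++
slow=3 fast=6: a[fast]=0, fast++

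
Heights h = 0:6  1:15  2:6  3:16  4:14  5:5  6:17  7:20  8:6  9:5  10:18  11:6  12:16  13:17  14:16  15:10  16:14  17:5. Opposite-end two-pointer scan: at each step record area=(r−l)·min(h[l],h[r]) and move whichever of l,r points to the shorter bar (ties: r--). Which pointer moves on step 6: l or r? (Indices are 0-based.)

l=0 r=17: min(6,5)*17=85 best=85 *, r--
l=0 r=16: min(6,14)*16=96 best=96 *, l++
l=1 r=16: min(15,14)*15=210 best=210 *, r--
l=1 r=15: min(15,10)*14=140 best=210, r--
l=1 r=14: min(15,16)*13=195 best=210, l++
l=2 r=14: min(6,16)*12=72 best=210, l++

l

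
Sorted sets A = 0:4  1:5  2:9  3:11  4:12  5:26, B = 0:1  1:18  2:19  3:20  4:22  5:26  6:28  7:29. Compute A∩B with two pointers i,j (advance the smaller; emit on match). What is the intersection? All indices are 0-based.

[i=0,j=0] 4>1 → j++
[i=0,j=1] 4<18 → i++
[i=1,j=1] 5<18 → i++
[i=2,j=1] 9<18 → i++
[i=3,j=1] 11<18 → i++
[i=4,j=1] 12<18 → i++
[i=5,j=1] 26>18 → j++
[i=5,j=2] 26>19 → j++
[i=5,j=3] 26>20 → j++
[i=5,j=4] 26>22 → j++
[i=5,j=5] 26==26 emit → i++,j++

intersection = [26]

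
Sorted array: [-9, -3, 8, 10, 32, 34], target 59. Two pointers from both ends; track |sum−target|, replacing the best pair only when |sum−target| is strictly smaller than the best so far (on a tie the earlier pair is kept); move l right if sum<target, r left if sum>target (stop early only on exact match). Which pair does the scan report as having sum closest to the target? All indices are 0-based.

l=0 r=5: -9+34=25 d=34 *, l++
l=1 r=5: -3+34=31 d=28 *, l++
l=2 r=5: 8+34=42 d=17 *, l++
l=3 r=5: 10+34=44 d=15 *, l++
l=4 r=5: 32+34=66 d=7 *, r--

pair (32, 34) with sum 66 (|Δ|=7)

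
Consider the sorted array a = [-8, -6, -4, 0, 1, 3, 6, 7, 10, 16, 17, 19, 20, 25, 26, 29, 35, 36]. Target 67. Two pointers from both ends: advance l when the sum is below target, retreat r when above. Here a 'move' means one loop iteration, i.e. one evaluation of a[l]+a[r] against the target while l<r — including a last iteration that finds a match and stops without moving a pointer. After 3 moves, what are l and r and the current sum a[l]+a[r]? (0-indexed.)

l=0 r=17: -8+36=28 <67, l++
l=1 r=17: -6+36=30 <67, l++
l=2 r=17: -4+36=32 <67, l++

l=3, r=17, sum=36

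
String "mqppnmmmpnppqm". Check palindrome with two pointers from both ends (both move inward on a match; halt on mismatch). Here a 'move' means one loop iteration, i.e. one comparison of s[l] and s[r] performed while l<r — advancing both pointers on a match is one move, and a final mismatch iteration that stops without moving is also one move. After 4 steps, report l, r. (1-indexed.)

[1,14] 'm'=='m' → l++,r--
[2,13] 'q'=='q' → l++,r--
[3,12] 'p'=='p' → l++,r--
[4,11] 'p'=='p' → l++,r--

l=5, r=10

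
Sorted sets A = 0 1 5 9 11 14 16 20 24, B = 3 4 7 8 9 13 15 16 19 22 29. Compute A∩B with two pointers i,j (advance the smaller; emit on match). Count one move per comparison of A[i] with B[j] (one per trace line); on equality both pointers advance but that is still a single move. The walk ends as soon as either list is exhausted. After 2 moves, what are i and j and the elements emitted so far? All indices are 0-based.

i=2, j=0, emitted=[]

[i=0,j=0] 0<3 → i++
[i=1,j=0] 1<3 → i++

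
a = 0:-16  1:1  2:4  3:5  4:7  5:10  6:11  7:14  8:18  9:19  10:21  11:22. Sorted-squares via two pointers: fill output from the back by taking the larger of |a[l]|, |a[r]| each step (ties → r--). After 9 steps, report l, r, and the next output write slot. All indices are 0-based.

l=1, r=3, next write slot=2

l=0 r=11: |-16|<=|22| out[11]=484, r--
l=0 r=10: |-16|<=|21| out[10]=441, r--
l=0 r=9: |-16|<=|19| out[9]=361, r--
l=0 r=8: |-16|<=|18| out[8]=324, r--
l=0 r=7: |-16|>|14| out[7]=256, l++
l=1 r=7: |1|<=|14| out[6]=196, r--
l=1 r=6: |1|<=|11| out[5]=121, r--
l=1 r=5: |1|<=|10| out[4]=100, r--
l=1 r=4: |1|<=|7| out[3]=49, r--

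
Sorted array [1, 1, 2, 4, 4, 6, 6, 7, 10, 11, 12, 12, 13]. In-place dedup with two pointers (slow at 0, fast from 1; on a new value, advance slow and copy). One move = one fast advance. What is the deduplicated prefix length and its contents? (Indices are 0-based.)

slow=0 fast=1: a[fast]=1=a[slow] dup, fast++
slow=0 fast=2: a[fast]=2≠a[slow]=1 write a[1]=2, slow++,fast++
slow=1 fast=3: a[fast]=4≠a[slow]=2 write a[2]=4, slow++,fast++
slow=2 fast=4: a[fast]=4=a[slow] dup, fast++
slow=2 fast=5: a[fast]=6≠a[slow]=4 write a[3]=6, slow++,fast++
slow=3 fast=6: a[fast]=6=a[slow] dup, fast++
slow=3 fast=7: a[fast]=7≠a[slow]=6 write a[4]=7, slow++,fast++
slow=4 fast=8: a[fast]=10≠a[slow]=7 write a[5]=10, slow++,fast++
slow=5 fast=9: a[fast]=11≠a[slow]=10 write a[6]=11, slow++,fast++
slow=6 fast=10: a[fast]=12≠a[slow]=11 write a[7]=12, slow++,fast++
slow=7 fast=11: a[fast]=12=a[slow] dup, fast++
slow=7 fast=12: a[fast]=13≠a[slow]=12 write a[8]=13, slow++,fast++

length 9; prefix = [1, 2, 4, 6, 7, 10, 11, 12, 13]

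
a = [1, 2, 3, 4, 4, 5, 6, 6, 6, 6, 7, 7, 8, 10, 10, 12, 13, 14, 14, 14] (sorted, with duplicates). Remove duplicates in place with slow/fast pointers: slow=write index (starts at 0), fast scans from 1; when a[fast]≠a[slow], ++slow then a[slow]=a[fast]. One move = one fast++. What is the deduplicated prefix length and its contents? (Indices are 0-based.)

(s=0,f=1) a[fast]=2≠a[slow]=1 write a[1]=2 → slow++,fast++
(s=1,f=2) a[fast]=3≠a[slow]=2 write a[2]=3 → slow++,fast++
(s=2,f=3) a[fast]=4≠a[slow]=3 write a[3]=4 → slow++,fast++
(s=3,f=4) a[fast]=4=a[slow] dup → fast++
(s=3,f=5) a[fast]=5≠a[slow]=4 write a[4]=5 → slow++,fast++
(s=4,f=6) a[fast]=6≠a[slow]=5 write a[5]=6 → slow++,fast++
(s=5,f=7) a[fast]=6=a[slow] dup → fast++
(s=5,f=8) a[fast]=6=a[slow] dup → fast++
(s=5,f=9) a[fast]=6=a[slow] dup → fast++
(s=5,f=10) a[fast]=7≠a[slow]=6 write a[6]=7 → slow++,fast++
(s=6,f=11) a[fast]=7=a[slow] dup → fast++
(s=6,f=12) a[fast]=8≠a[slow]=7 write a[7]=8 → slow++,fast++
(s=7,f=13) a[fast]=10≠a[slow]=8 write a[8]=10 → slow++,fast++
(s=8,f=14) a[fast]=10=a[slow] dup → fast++
(s=8,f=15) a[fast]=12≠a[slow]=10 write a[9]=12 → slow++,fast++
(s=9,f=16) a[fast]=13≠a[slow]=12 write a[10]=13 → slow++,fast++
(s=10,f=17) a[fast]=14≠a[slow]=13 write a[11]=14 → slow++,fast++
(s=11,f=18) a[fast]=14=a[slow] dup → fast++
(s=11,f=19) a[fast]=14=a[slow] dup → fast++

length 12; prefix = [1, 2, 3, 4, 5, 6, 7, 8, 10, 12, 13, 14]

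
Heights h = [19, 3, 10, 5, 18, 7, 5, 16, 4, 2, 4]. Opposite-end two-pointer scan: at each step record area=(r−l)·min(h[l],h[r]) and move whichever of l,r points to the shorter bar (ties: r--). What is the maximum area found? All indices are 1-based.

l=1 r=11: min(19,4)*10=40 best=40 *, r--
l=1 r=10: min(19,2)*9=18 best=40, r--
l=1 r=9: min(19,4)*8=32 best=40, r--
l=1 r=8: min(19,16)*7=112 best=112 *, r--
l=1 r=7: min(19,5)*6=30 best=112, r--
l=1 r=6: min(19,7)*5=35 best=112, r--
l=1 r=5: min(19,18)*4=72 best=112, r--
l=1 r=4: min(19,5)*3=15 best=112, r--
l=1 r=3: min(19,10)*2=20 best=112, r--
l=1 r=2: min(19,3)*1=3 best=112, r--

max area = 112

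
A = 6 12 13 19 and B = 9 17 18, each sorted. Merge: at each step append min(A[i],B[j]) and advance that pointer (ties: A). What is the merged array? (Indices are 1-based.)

[i=1,j=1] A[i]=6<=B[j]=9 take 6 → i++
[i=2,j=1] A[i]=12>B[j]=9 take 9 → j++
[i=2,j=2] A[i]=12<=B[j]=17 take 12 → i++
[i=3,j=2] A[i]=13<=B[j]=17 take 13 → i++
[i=4,j=2] A[i]=19>B[j]=17 take 17 → j++
[i=4,j=3] A[i]=19>B[j]=18 take 18 → j++
[i=4,j=4] B done, take A[i]=19 → i++

[6, 9, 12, 13, 17, 18, 19]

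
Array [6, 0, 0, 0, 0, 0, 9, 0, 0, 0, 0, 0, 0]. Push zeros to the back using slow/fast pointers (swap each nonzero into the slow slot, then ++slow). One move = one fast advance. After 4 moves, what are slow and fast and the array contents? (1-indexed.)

slow=2, fast=5, a=[6, 0, 0, 0, 0, 0, 9, 0, 0, 0, 0, 0, 0]

(s=1,f=1) a[fast]=6≠0 swap→a[1]=6 → slow++,fast++
(s=2,f=2) a[fast]=0 → fast++
(s=2,f=3) a[fast]=0 → fast++
(s=2,f=4) a[fast]=0 → fast++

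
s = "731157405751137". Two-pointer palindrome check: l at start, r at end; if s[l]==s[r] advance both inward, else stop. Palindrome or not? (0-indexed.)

not a palindrome (mismatch at 6,8)

l=0 r=14: '7'=='7', l++,r--
l=1 r=13: '3'=='3', l++,r--
l=2 r=12: '1'=='1', l++,r--
l=3 r=11: '1'=='1', l++,r--
l=4 r=10: '5'=='5', l++,r--
l=5 r=9: '7'=='7', l++,r--
l=6 r=8: '4'!='5', stop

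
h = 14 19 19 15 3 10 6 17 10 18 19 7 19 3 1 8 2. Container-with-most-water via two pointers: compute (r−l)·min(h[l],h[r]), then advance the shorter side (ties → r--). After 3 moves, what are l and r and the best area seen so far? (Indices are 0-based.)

l=0, r=13, best area=120

l=0 r=16: min(14,2)*16=32 best=32 *, r--
l=0 r=15: min(14,8)*15=120 best=120 *, r--
l=0 r=14: min(14,1)*14=14 best=120, r--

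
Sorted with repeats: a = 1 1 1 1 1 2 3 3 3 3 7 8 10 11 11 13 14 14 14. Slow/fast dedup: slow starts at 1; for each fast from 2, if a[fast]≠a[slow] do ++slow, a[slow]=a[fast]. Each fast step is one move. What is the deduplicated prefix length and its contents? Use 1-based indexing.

(s=1,f=2) a[fast]=1=a[slow] dup → fast++
(s=1,f=3) a[fast]=1=a[slow] dup → fast++
(s=1,f=4) a[fast]=1=a[slow] dup → fast++
(s=1,f=5) a[fast]=1=a[slow] dup → fast++
(s=1,f=6) a[fast]=2≠a[slow]=1 write a[2]=2 → slow++,fast++
(s=2,f=7) a[fast]=3≠a[slow]=2 write a[3]=3 → slow++,fast++
(s=3,f=8) a[fast]=3=a[slow] dup → fast++
(s=3,f=9) a[fast]=3=a[slow] dup → fast++
(s=3,f=10) a[fast]=3=a[slow] dup → fast++
(s=3,f=11) a[fast]=7≠a[slow]=3 write a[4]=7 → slow++,fast++
(s=4,f=12) a[fast]=8≠a[slow]=7 write a[5]=8 → slow++,fast++
(s=5,f=13) a[fast]=10≠a[slow]=8 write a[6]=10 → slow++,fast++
(s=6,f=14) a[fast]=11≠a[slow]=10 write a[7]=11 → slow++,fast++
(s=7,f=15) a[fast]=11=a[slow] dup → fast++
(s=7,f=16) a[fast]=13≠a[slow]=11 write a[8]=13 → slow++,fast++
(s=8,f=17) a[fast]=14≠a[slow]=13 write a[9]=14 → slow++,fast++
(s=9,f=18) a[fast]=14=a[slow] dup → fast++
(s=9,f=19) a[fast]=14=a[slow] dup → fast++

length 9; prefix = [1, 2, 3, 7, 8, 10, 11, 13, 14]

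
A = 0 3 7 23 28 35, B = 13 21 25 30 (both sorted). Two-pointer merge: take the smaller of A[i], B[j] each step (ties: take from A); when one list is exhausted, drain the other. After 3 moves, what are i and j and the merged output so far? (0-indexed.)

i=3, j=0, merged so far=[0, 3, 7]

i=0 j=0: A[i]=0<=B[j]=13 take 0, i++
i=1 j=0: A[i]=3<=B[j]=13 take 3, i++
i=2 j=0: A[i]=7<=B[j]=13 take 7, i++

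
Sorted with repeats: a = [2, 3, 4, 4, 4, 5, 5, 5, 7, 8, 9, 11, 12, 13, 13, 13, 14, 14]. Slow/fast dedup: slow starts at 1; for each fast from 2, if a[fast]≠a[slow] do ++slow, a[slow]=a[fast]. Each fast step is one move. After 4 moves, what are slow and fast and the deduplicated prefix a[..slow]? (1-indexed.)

slow=3, fast=6, prefix=[2, 3, 4]

(s=1,f=2) a[fast]=3≠a[slow]=2 write a[2]=3 → slow++,fast++
(s=2,f=3) a[fast]=4≠a[slow]=3 write a[3]=4 → slow++,fast++
(s=3,f=4) a[fast]=4=a[slow] dup → fast++
(s=3,f=5) a[fast]=4=a[slow] dup → fast++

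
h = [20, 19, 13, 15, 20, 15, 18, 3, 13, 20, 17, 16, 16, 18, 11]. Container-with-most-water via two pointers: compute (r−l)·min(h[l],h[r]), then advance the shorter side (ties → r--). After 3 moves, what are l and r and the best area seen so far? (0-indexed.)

[0,14] min(20,11)*14=154 best=154 * → r--
[0,13] min(20,18)*13=234 best=234 * → r--
[0,12] min(20,16)*12=192 best=234 → r--

l=0, r=11, best area=234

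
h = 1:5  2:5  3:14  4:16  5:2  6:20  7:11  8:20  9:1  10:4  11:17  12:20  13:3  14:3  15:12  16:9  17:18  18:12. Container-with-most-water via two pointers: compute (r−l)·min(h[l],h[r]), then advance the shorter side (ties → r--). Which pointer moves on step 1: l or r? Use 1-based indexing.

l

[1,18] min(5,12)*17=85 best=85 * → l++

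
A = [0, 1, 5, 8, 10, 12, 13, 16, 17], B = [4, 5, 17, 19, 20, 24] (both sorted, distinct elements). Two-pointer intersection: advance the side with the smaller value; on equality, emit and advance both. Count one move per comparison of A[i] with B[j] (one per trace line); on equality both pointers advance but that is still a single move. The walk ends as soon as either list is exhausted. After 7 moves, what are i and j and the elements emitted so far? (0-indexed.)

[i=0,j=0] 0<4 → i++
[i=1,j=0] 1<4 → i++
[i=2,j=0] 5>4 → j++
[i=2,j=1] 5==5 emit → i++,j++
[i=3,j=2] 8<17 → i++
[i=4,j=2] 10<17 → i++
[i=5,j=2] 12<17 → i++

i=6, j=2, emitted=[5]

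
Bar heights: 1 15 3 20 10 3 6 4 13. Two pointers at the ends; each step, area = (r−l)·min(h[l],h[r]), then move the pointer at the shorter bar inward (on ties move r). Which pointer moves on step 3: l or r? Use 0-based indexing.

[0,8] min(1,13)*8=8 best=8 * → l++
[1,8] min(15,13)*7=91 best=91 * → r--
[1,7] min(15,4)*6=24 best=91 → r--

r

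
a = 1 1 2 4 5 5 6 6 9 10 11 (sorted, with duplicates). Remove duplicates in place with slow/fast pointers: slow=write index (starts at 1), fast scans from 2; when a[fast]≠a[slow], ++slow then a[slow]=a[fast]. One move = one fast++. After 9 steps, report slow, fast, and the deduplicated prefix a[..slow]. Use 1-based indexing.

slow=7, fast=11, prefix=[1, 2, 4, 5, 6, 9, 10]

(s=1,f=2) a[fast]=1=a[slow] dup → fast++
(s=1,f=3) a[fast]=2≠a[slow]=1 write a[2]=2 → slow++,fast++
(s=2,f=4) a[fast]=4≠a[slow]=2 write a[3]=4 → slow++,fast++
(s=3,f=5) a[fast]=5≠a[slow]=4 write a[4]=5 → slow++,fast++
(s=4,f=6) a[fast]=5=a[slow] dup → fast++
(s=4,f=7) a[fast]=6≠a[slow]=5 write a[5]=6 → slow++,fast++
(s=5,f=8) a[fast]=6=a[slow] dup → fast++
(s=5,f=9) a[fast]=9≠a[slow]=6 write a[6]=9 → slow++,fast++
(s=6,f=10) a[fast]=10≠a[slow]=9 write a[7]=10 → slow++,fast++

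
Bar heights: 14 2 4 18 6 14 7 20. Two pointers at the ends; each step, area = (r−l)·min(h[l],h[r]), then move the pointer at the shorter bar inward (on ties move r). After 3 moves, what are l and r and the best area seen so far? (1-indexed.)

l=4, r=8, best area=98

[1,8] min(14,20)*7=98 best=98 * → l++
[2,8] min(2,20)*6=12 best=98 → l++
[3,8] min(4,20)*5=20 best=98 → l++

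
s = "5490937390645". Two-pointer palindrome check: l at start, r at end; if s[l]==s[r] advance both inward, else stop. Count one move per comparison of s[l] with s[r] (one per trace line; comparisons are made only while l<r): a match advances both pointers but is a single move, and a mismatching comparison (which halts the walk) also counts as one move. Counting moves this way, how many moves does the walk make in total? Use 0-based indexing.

3 moves

[0,12] '5'=='5' → l++,r--
[1,11] '4'=='4' → l++,r--
[2,10] '9'!='6' → stop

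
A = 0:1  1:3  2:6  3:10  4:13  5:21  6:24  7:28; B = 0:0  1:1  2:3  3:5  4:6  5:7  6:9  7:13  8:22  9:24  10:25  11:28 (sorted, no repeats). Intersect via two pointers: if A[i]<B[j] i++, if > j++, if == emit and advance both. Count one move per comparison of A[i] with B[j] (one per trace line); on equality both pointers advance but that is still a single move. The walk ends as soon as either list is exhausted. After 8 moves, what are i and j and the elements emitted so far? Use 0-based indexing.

i=0 j=0: 1>0, j++
i=0 j=1: 1==1 emit, i++,j++
i=1 j=2: 3==3 emit, i++,j++
i=2 j=3: 6>5, j++
i=2 j=4: 6==6 emit, i++,j++
i=3 j=5: 10>7, j++
i=3 j=6: 10>9, j++
i=3 j=7: 10<13, i++

i=4, j=7, emitted=[1, 3, 6]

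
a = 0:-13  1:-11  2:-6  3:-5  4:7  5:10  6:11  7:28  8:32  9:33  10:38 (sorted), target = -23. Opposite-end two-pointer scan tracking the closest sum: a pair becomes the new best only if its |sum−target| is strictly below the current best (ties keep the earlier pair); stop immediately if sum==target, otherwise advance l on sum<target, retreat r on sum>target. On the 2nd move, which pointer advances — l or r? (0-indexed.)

l=0 r=10: -13+38=25 d=48 *, r--
l=0 r=9: -13+33=20 d=43 *, r--

r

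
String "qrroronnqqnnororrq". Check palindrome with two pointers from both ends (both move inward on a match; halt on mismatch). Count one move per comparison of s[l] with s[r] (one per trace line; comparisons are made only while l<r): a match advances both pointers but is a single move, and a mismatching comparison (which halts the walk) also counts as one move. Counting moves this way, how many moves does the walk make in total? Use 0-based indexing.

[0,17] 'q'=='q' → l++,r--
[1,16] 'r'=='r' → l++,r--
[2,15] 'r'=='r' → l++,r--
[3,14] 'o'=='o' → l++,r--
[4,13] 'r'=='r' → l++,r--
[5,12] 'o'=='o' → l++,r--
[6,11] 'n'=='n' → l++,r--
[7,10] 'n'=='n' → l++,r--
[8,9] 'q'=='q' → l++,r--

9 moves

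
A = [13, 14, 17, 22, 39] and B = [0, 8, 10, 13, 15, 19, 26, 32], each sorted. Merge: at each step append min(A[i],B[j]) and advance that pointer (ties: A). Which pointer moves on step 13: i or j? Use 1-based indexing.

i

i=1 j=1: A[i]=13>B[j]=0 take 0, j++
i=1 j=2: A[i]=13>B[j]=8 take 8, j++
i=1 j=3: A[i]=13>B[j]=10 take 10, j++
i=1 j=4: A[i]=13<=B[j]=13 take 13, i++
i=2 j=4: A[i]=14>B[j]=13 take 13, j++
i=2 j=5: A[i]=14<=B[j]=15 take 14, i++
i=3 j=5: A[i]=17>B[j]=15 take 15, j++
i=3 j=6: A[i]=17<=B[j]=19 take 17, i++
i=4 j=6: A[i]=22>B[j]=19 take 19, j++
i=4 j=7: A[i]=22<=B[j]=26 take 22, i++
i=5 j=7: A[i]=39>B[j]=26 take 26, j++
i=5 j=8: A[i]=39>B[j]=32 take 32, j++
i=5 j=9: B done, take A[i]=39, i++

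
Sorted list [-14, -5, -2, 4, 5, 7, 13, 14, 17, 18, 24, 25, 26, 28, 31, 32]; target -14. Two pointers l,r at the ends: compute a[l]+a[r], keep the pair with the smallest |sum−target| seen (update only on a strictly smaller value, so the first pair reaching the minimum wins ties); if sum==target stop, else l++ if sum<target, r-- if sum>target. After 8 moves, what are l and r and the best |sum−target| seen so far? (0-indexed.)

l=0, r=7, best |Δ|=17

[0,15] -14+32=18 d=32 * → r--
[0,14] -14+31=17 d=31 * → r--
[0,13] -14+28=14 d=28 * → r--
[0,12] -14+26=12 d=26 * → r--
[0,11] -14+25=11 d=25 * → r--
[0,10] -14+24=10 d=24 * → r--
[0,9] -14+18=4 d=18 * → r--
[0,8] -14+17=3 d=17 * → r--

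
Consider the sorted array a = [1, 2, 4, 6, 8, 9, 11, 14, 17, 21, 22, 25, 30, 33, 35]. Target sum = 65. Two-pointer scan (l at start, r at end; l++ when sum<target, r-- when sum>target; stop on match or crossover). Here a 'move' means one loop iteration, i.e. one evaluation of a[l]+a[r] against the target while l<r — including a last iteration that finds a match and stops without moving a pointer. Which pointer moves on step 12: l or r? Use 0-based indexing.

l

l=0 r=14: 1+35=36 <65, l++
l=1 r=14: 2+35=37 <65, l++
l=2 r=14: 4+35=39 <65, l++
l=3 r=14: 6+35=41 <65, l++
l=4 r=14: 8+35=43 <65, l++
l=5 r=14: 9+35=44 <65, l++
l=6 r=14: 11+35=46 <65, l++
l=7 r=14: 14+35=49 <65, l++
l=8 r=14: 17+35=52 <65, l++
l=9 r=14: 21+35=56 <65, l++
l=10 r=14: 22+35=57 <65, l++
l=11 r=14: 25+35=60 <65, l++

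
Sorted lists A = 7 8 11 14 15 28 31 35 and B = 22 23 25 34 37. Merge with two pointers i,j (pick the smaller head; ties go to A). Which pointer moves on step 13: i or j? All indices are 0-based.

j

[i=0,j=0] A[i]=7<=B[j]=22 take 7 → i++
[i=1,j=0] A[i]=8<=B[j]=22 take 8 → i++
[i=2,j=0] A[i]=11<=B[j]=22 take 11 → i++
[i=3,j=0] A[i]=14<=B[j]=22 take 14 → i++
[i=4,j=0] A[i]=15<=B[j]=22 take 15 → i++
[i=5,j=0] A[i]=28>B[j]=22 take 22 → j++
[i=5,j=1] A[i]=28>B[j]=23 take 23 → j++
[i=5,j=2] A[i]=28>B[j]=25 take 25 → j++
[i=5,j=3] A[i]=28<=B[j]=34 take 28 → i++
[i=6,j=3] A[i]=31<=B[j]=34 take 31 → i++
[i=7,j=3] A[i]=35>B[j]=34 take 34 → j++
[i=7,j=4] A[i]=35<=B[j]=37 take 35 → i++
[i=8,j=4] A done, take B[j]=37 → j++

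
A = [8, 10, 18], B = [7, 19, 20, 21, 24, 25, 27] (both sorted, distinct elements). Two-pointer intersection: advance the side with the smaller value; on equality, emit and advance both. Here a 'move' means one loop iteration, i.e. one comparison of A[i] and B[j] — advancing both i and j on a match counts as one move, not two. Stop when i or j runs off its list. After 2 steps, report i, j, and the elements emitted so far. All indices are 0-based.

[i=0,j=0] 8>7 → j++
[i=0,j=1] 8<19 → i++

i=1, j=1, emitted=[]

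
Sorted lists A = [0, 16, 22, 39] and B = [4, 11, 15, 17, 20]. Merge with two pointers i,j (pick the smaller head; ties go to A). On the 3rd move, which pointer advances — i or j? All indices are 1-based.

j

[i=1,j=1] A[i]=0<=B[j]=4 take 0 → i++
[i=2,j=1] A[i]=16>B[j]=4 take 4 → j++
[i=2,j=2] A[i]=16>B[j]=11 take 11 → j++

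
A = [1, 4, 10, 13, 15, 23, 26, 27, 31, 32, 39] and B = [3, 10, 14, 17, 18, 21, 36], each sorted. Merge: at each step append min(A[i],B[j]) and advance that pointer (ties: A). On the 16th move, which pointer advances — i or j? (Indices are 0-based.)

i

i=0 j=0: A[i]=1<=B[j]=3 take 1, i++
i=1 j=0: A[i]=4>B[j]=3 take 3, j++
i=1 j=1: A[i]=4<=B[j]=10 take 4, i++
i=2 j=1: A[i]=10<=B[j]=10 take 10, i++
i=3 j=1: A[i]=13>B[j]=10 take 10, j++
i=3 j=2: A[i]=13<=B[j]=14 take 13, i++
i=4 j=2: A[i]=15>B[j]=14 take 14, j++
i=4 j=3: A[i]=15<=B[j]=17 take 15, i++
i=5 j=3: A[i]=23>B[j]=17 take 17, j++
i=5 j=4: A[i]=23>B[j]=18 take 18, j++
i=5 j=5: A[i]=23>B[j]=21 take 21, j++
i=5 j=6: A[i]=23<=B[j]=36 take 23, i++
i=6 j=6: A[i]=26<=B[j]=36 take 26, i++
i=7 j=6: A[i]=27<=B[j]=36 take 27, i++
i=8 j=6: A[i]=31<=B[j]=36 take 31, i++
i=9 j=6: A[i]=32<=B[j]=36 take 32, i++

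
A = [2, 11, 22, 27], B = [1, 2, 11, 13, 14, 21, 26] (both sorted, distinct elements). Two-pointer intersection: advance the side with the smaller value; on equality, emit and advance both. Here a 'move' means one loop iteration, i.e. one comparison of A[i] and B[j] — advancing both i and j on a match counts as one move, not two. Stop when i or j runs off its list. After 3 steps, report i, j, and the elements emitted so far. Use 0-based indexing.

i=2, j=3, emitted=[2, 11]

[i=0,j=0] 2>1 → j++
[i=0,j=1] 2==2 emit → i++,j++
[i=1,j=2] 11==11 emit → i++,j++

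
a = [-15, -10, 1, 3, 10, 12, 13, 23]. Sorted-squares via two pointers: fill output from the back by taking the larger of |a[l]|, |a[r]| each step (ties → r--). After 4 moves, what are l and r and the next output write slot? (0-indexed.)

l=1, r=4, next write slot=3

[0,7] |-15|<=|23| out[7]=529 → r--
[0,6] |-15|>|13| out[6]=225 → l++
[1,6] |-10|<=|13| out[5]=169 → r--
[1,5] |-10|<=|12| out[4]=144 → r--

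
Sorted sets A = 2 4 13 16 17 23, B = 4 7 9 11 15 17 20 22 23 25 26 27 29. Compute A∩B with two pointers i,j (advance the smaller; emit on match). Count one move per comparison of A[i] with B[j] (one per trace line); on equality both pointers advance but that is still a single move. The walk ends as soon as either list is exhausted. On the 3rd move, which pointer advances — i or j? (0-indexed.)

j

[i=0,j=0] 2<4 → i++
[i=1,j=0] 4==4 emit → i++,j++
[i=2,j=1] 13>7 → j++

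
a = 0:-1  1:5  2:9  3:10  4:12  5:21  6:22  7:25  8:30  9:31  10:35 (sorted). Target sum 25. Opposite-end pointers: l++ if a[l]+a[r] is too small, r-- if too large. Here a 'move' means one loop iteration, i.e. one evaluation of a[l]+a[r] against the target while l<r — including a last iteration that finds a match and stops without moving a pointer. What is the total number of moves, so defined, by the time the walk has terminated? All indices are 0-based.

l=0 r=10: -1+35=34 >25, r--
l=0 r=9: -1+31=30 >25, r--
l=0 r=8: -1+30=29 >25, r--
l=0 r=7: -1+25=24 <25, l++
l=1 r=7: 5+25=30 >25, r--
l=1 r=6: 5+22=27 >25, r--
l=1 r=5: 5+21=26 >25, r--
l=1 r=4: 5+12=17 <25, l++
l=2 r=4: 9+12=21 <25, l++
l=3 r=4: 10+12=22 <25, l++

10 moves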